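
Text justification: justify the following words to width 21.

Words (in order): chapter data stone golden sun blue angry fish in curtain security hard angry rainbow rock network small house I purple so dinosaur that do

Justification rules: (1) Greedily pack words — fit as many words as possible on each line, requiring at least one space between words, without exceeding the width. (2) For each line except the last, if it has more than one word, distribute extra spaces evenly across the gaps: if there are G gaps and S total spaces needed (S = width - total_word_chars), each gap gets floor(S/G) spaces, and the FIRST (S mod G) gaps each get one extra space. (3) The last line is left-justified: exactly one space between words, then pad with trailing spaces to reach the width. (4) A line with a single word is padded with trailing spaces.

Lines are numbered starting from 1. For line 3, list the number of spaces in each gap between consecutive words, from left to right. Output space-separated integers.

Line 1: ['chapter', 'data', 'stone'] (min_width=18, slack=3)
Line 2: ['golden', 'sun', 'blue', 'angry'] (min_width=21, slack=0)
Line 3: ['fish', 'in', 'curtain'] (min_width=15, slack=6)
Line 4: ['security', 'hard', 'angry'] (min_width=19, slack=2)
Line 5: ['rainbow', 'rock', 'network'] (min_width=20, slack=1)
Line 6: ['small', 'house', 'I', 'purple'] (min_width=20, slack=1)
Line 7: ['so', 'dinosaur', 'that', 'do'] (min_width=19, slack=2)

Answer: 4 4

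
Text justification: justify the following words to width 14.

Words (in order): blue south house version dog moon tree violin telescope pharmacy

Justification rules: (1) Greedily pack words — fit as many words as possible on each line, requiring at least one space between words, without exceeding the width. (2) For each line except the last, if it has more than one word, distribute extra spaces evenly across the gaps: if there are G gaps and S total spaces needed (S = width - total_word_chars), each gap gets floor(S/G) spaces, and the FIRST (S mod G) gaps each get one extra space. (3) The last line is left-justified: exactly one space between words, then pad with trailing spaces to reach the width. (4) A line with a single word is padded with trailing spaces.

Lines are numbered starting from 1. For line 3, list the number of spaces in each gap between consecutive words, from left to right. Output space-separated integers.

Answer: 2 1

Derivation:
Line 1: ['blue', 'south'] (min_width=10, slack=4)
Line 2: ['house', 'version'] (min_width=13, slack=1)
Line 3: ['dog', 'moon', 'tree'] (min_width=13, slack=1)
Line 4: ['violin'] (min_width=6, slack=8)
Line 5: ['telescope'] (min_width=9, slack=5)
Line 6: ['pharmacy'] (min_width=8, slack=6)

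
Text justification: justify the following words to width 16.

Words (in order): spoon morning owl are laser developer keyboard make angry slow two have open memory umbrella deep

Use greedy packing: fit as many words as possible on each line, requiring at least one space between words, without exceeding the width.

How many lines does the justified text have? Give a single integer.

Answer: 7

Derivation:
Line 1: ['spoon', 'morning'] (min_width=13, slack=3)
Line 2: ['owl', 'are', 'laser'] (min_width=13, slack=3)
Line 3: ['developer'] (min_width=9, slack=7)
Line 4: ['keyboard', 'make'] (min_width=13, slack=3)
Line 5: ['angry', 'slow', 'two'] (min_width=14, slack=2)
Line 6: ['have', 'open', 'memory'] (min_width=16, slack=0)
Line 7: ['umbrella', 'deep'] (min_width=13, slack=3)
Total lines: 7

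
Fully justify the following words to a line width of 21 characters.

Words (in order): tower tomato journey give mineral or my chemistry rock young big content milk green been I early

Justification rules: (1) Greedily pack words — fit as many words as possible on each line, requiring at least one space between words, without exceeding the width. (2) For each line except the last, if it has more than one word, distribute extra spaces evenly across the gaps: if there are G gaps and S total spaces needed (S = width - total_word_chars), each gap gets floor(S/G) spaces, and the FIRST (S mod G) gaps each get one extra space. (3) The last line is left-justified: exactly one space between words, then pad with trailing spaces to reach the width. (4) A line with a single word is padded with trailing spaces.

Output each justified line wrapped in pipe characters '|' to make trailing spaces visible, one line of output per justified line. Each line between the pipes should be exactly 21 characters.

Answer: |tower  tomato journey|
|give  mineral  or  my|
|chemistry  rock young|
|big    content   milk|
|green been I early   |

Derivation:
Line 1: ['tower', 'tomato', 'journey'] (min_width=20, slack=1)
Line 2: ['give', 'mineral', 'or', 'my'] (min_width=18, slack=3)
Line 3: ['chemistry', 'rock', 'young'] (min_width=20, slack=1)
Line 4: ['big', 'content', 'milk'] (min_width=16, slack=5)
Line 5: ['green', 'been', 'I', 'early'] (min_width=18, slack=3)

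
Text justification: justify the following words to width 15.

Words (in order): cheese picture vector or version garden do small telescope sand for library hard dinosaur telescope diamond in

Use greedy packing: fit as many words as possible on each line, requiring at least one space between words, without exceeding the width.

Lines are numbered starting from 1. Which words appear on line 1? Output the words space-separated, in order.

Answer: cheese picture

Derivation:
Line 1: ['cheese', 'picture'] (min_width=14, slack=1)
Line 2: ['vector', 'or'] (min_width=9, slack=6)
Line 3: ['version', 'garden'] (min_width=14, slack=1)
Line 4: ['do', 'small'] (min_width=8, slack=7)
Line 5: ['telescope', 'sand'] (min_width=14, slack=1)
Line 6: ['for', 'library'] (min_width=11, slack=4)
Line 7: ['hard', 'dinosaur'] (min_width=13, slack=2)
Line 8: ['telescope'] (min_width=9, slack=6)
Line 9: ['diamond', 'in'] (min_width=10, slack=5)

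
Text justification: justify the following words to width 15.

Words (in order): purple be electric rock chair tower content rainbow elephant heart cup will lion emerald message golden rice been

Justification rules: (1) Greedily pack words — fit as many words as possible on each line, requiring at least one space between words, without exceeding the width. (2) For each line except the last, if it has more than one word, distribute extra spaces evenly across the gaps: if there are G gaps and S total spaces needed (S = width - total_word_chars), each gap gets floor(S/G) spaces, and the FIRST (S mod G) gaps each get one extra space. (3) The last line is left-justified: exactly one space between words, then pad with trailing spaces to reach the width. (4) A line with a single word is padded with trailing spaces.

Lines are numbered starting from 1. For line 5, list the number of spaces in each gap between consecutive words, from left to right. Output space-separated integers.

Answer: 2

Derivation:
Line 1: ['purple', 'be'] (min_width=9, slack=6)
Line 2: ['electric', 'rock'] (min_width=13, slack=2)
Line 3: ['chair', 'tower'] (min_width=11, slack=4)
Line 4: ['content', 'rainbow'] (min_width=15, slack=0)
Line 5: ['elephant', 'heart'] (min_width=14, slack=1)
Line 6: ['cup', 'will', 'lion'] (min_width=13, slack=2)
Line 7: ['emerald', 'message'] (min_width=15, slack=0)
Line 8: ['golden', 'rice'] (min_width=11, slack=4)
Line 9: ['been'] (min_width=4, slack=11)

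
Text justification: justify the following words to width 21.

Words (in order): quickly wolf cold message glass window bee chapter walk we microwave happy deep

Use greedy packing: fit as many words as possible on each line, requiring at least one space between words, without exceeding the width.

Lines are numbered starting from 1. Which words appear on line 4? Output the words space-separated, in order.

Line 1: ['quickly', 'wolf', 'cold'] (min_width=17, slack=4)
Line 2: ['message', 'glass', 'window'] (min_width=20, slack=1)
Line 3: ['bee', 'chapter', 'walk', 'we'] (min_width=19, slack=2)
Line 4: ['microwave', 'happy', 'deep'] (min_width=20, slack=1)

Answer: microwave happy deep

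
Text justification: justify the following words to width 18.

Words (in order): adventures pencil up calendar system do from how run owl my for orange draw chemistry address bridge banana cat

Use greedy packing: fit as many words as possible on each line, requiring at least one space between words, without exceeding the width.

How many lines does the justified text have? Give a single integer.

Answer: 7

Derivation:
Line 1: ['adventures', 'pencil'] (min_width=17, slack=1)
Line 2: ['up', 'calendar', 'system'] (min_width=18, slack=0)
Line 3: ['do', 'from', 'how', 'run'] (min_width=15, slack=3)
Line 4: ['owl', 'my', 'for', 'orange'] (min_width=17, slack=1)
Line 5: ['draw', 'chemistry'] (min_width=14, slack=4)
Line 6: ['address', 'bridge'] (min_width=14, slack=4)
Line 7: ['banana', 'cat'] (min_width=10, slack=8)
Total lines: 7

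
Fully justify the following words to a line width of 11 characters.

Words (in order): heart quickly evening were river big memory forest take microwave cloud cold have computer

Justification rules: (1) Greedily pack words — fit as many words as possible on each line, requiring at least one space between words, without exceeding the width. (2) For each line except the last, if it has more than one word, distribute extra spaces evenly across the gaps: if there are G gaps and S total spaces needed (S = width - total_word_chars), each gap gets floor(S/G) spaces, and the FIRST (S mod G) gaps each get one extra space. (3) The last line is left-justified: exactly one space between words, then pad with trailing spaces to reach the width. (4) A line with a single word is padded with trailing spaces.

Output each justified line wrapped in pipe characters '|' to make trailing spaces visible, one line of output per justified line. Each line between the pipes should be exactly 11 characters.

Line 1: ['heart'] (min_width=5, slack=6)
Line 2: ['quickly'] (min_width=7, slack=4)
Line 3: ['evening'] (min_width=7, slack=4)
Line 4: ['were', 'river'] (min_width=10, slack=1)
Line 5: ['big', 'memory'] (min_width=10, slack=1)
Line 6: ['forest', 'take'] (min_width=11, slack=0)
Line 7: ['microwave'] (min_width=9, slack=2)
Line 8: ['cloud', 'cold'] (min_width=10, slack=1)
Line 9: ['have'] (min_width=4, slack=7)
Line 10: ['computer'] (min_width=8, slack=3)

Answer: |heart      |
|quickly    |
|evening    |
|were  river|
|big  memory|
|forest take|
|microwave  |
|cloud  cold|
|have       |
|computer   |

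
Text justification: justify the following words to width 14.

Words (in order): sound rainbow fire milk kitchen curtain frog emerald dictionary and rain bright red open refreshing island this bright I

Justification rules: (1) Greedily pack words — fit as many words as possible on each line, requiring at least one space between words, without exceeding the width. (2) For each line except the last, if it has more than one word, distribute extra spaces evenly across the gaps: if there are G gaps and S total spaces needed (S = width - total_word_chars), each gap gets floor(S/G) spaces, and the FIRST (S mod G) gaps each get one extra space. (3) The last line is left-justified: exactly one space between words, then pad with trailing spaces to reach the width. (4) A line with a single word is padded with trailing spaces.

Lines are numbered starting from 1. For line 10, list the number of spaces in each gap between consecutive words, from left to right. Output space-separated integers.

Answer: 4

Derivation:
Line 1: ['sound', 'rainbow'] (min_width=13, slack=1)
Line 2: ['fire', 'milk'] (min_width=9, slack=5)
Line 3: ['kitchen'] (min_width=7, slack=7)
Line 4: ['curtain', 'frog'] (min_width=12, slack=2)
Line 5: ['emerald'] (min_width=7, slack=7)
Line 6: ['dictionary', 'and'] (min_width=14, slack=0)
Line 7: ['rain', 'bright'] (min_width=11, slack=3)
Line 8: ['red', 'open'] (min_width=8, slack=6)
Line 9: ['refreshing'] (min_width=10, slack=4)
Line 10: ['island', 'this'] (min_width=11, slack=3)
Line 11: ['bright', 'I'] (min_width=8, slack=6)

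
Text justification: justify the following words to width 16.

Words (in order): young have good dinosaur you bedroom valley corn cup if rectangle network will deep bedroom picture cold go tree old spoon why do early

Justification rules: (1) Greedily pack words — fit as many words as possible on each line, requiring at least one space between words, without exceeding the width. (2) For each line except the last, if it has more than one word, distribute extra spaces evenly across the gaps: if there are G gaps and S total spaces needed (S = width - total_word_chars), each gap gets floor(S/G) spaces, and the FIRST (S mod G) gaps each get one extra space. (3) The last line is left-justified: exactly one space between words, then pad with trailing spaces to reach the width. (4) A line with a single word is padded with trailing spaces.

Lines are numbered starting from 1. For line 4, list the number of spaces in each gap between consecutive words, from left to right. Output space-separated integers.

Answer: 4 3

Derivation:
Line 1: ['young', 'have', 'good'] (min_width=15, slack=1)
Line 2: ['dinosaur', 'you'] (min_width=12, slack=4)
Line 3: ['bedroom', 'valley'] (min_width=14, slack=2)
Line 4: ['corn', 'cup', 'if'] (min_width=11, slack=5)
Line 5: ['rectangle'] (min_width=9, slack=7)
Line 6: ['network', 'will'] (min_width=12, slack=4)
Line 7: ['deep', 'bedroom'] (min_width=12, slack=4)
Line 8: ['picture', 'cold', 'go'] (min_width=15, slack=1)
Line 9: ['tree', 'old', 'spoon'] (min_width=14, slack=2)
Line 10: ['why', 'do', 'early'] (min_width=12, slack=4)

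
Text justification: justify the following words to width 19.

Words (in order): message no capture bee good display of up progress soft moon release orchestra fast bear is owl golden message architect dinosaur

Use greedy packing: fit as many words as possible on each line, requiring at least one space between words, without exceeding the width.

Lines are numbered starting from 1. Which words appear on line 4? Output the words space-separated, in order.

Line 1: ['message', 'no', 'capture'] (min_width=18, slack=1)
Line 2: ['bee', 'good', 'display', 'of'] (min_width=19, slack=0)
Line 3: ['up', 'progress', 'soft'] (min_width=16, slack=3)
Line 4: ['moon', 'release'] (min_width=12, slack=7)
Line 5: ['orchestra', 'fast', 'bear'] (min_width=19, slack=0)
Line 6: ['is', 'owl', 'golden'] (min_width=13, slack=6)
Line 7: ['message', 'architect'] (min_width=17, slack=2)
Line 8: ['dinosaur'] (min_width=8, slack=11)

Answer: moon release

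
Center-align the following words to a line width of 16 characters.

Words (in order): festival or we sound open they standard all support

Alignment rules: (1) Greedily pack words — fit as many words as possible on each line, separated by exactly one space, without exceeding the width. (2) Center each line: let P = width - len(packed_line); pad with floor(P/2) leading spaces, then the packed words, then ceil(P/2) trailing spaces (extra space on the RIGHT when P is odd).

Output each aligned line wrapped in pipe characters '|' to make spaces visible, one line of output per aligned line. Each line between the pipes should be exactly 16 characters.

Answer: | festival or we |
|sound open they |
|  standard all  |
|    support     |

Derivation:
Line 1: ['festival', 'or', 'we'] (min_width=14, slack=2)
Line 2: ['sound', 'open', 'they'] (min_width=15, slack=1)
Line 3: ['standard', 'all'] (min_width=12, slack=4)
Line 4: ['support'] (min_width=7, slack=9)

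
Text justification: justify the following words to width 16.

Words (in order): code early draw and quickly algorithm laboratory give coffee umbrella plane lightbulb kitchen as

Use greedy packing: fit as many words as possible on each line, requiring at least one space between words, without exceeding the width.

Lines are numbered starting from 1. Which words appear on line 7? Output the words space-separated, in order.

Answer: kitchen as

Derivation:
Line 1: ['code', 'early', 'draw'] (min_width=15, slack=1)
Line 2: ['and', 'quickly'] (min_width=11, slack=5)
Line 3: ['algorithm'] (min_width=9, slack=7)
Line 4: ['laboratory', 'give'] (min_width=15, slack=1)
Line 5: ['coffee', 'umbrella'] (min_width=15, slack=1)
Line 6: ['plane', 'lightbulb'] (min_width=15, slack=1)
Line 7: ['kitchen', 'as'] (min_width=10, slack=6)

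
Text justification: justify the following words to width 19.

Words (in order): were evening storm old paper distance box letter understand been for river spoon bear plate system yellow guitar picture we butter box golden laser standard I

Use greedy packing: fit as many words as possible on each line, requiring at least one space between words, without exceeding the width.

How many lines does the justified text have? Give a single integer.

Answer: 9

Derivation:
Line 1: ['were', 'evening', 'storm'] (min_width=18, slack=1)
Line 2: ['old', 'paper', 'distance'] (min_width=18, slack=1)
Line 3: ['box', 'letter'] (min_width=10, slack=9)
Line 4: ['understand', 'been', 'for'] (min_width=19, slack=0)
Line 5: ['river', 'spoon', 'bear'] (min_width=16, slack=3)
Line 6: ['plate', 'system', 'yellow'] (min_width=19, slack=0)
Line 7: ['guitar', 'picture', 'we'] (min_width=17, slack=2)
Line 8: ['butter', 'box', 'golden'] (min_width=17, slack=2)
Line 9: ['laser', 'standard', 'I'] (min_width=16, slack=3)
Total lines: 9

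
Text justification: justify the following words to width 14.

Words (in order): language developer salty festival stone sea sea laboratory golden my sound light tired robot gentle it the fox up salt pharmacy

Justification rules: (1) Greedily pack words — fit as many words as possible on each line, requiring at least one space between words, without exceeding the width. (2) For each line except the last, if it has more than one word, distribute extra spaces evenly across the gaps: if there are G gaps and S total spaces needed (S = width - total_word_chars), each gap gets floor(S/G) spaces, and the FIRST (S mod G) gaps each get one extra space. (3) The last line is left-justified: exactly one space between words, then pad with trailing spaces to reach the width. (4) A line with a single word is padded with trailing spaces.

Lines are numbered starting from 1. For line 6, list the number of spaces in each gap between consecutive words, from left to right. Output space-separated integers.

Answer: 6

Derivation:
Line 1: ['language'] (min_width=8, slack=6)
Line 2: ['developer'] (min_width=9, slack=5)
Line 3: ['salty', 'festival'] (min_width=14, slack=0)
Line 4: ['stone', 'sea', 'sea'] (min_width=13, slack=1)
Line 5: ['laboratory'] (min_width=10, slack=4)
Line 6: ['golden', 'my'] (min_width=9, slack=5)
Line 7: ['sound', 'light'] (min_width=11, slack=3)
Line 8: ['tired', 'robot'] (min_width=11, slack=3)
Line 9: ['gentle', 'it', 'the'] (min_width=13, slack=1)
Line 10: ['fox', 'up', 'salt'] (min_width=11, slack=3)
Line 11: ['pharmacy'] (min_width=8, slack=6)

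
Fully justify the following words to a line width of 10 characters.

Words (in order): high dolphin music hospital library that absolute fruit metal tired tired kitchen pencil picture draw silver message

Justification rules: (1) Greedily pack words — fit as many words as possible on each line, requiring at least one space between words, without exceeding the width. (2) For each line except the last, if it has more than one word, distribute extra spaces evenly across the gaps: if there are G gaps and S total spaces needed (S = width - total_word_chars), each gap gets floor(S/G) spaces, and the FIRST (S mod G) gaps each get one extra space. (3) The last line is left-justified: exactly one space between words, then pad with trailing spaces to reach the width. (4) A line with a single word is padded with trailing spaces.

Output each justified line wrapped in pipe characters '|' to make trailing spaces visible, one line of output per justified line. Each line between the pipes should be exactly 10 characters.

Answer: |high      |
|dolphin   |
|music     |
|hospital  |
|library   |
|that      |
|absolute  |
|fruit     |
|metal     |
|tired     |
|tired     |
|kitchen   |
|pencil    |
|picture   |
|draw      |
|silver    |
|message   |

Derivation:
Line 1: ['high'] (min_width=4, slack=6)
Line 2: ['dolphin'] (min_width=7, slack=3)
Line 3: ['music'] (min_width=5, slack=5)
Line 4: ['hospital'] (min_width=8, slack=2)
Line 5: ['library'] (min_width=7, slack=3)
Line 6: ['that'] (min_width=4, slack=6)
Line 7: ['absolute'] (min_width=8, slack=2)
Line 8: ['fruit'] (min_width=5, slack=5)
Line 9: ['metal'] (min_width=5, slack=5)
Line 10: ['tired'] (min_width=5, slack=5)
Line 11: ['tired'] (min_width=5, slack=5)
Line 12: ['kitchen'] (min_width=7, slack=3)
Line 13: ['pencil'] (min_width=6, slack=4)
Line 14: ['picture'] (min_width=7, slack=3)
Line 15: ['draw'] (min_width=4, slack=6)
Line 16: ['silver'] (min_width=6, slack=4)
Line 17: ['message'] (min_width=7, slack=3)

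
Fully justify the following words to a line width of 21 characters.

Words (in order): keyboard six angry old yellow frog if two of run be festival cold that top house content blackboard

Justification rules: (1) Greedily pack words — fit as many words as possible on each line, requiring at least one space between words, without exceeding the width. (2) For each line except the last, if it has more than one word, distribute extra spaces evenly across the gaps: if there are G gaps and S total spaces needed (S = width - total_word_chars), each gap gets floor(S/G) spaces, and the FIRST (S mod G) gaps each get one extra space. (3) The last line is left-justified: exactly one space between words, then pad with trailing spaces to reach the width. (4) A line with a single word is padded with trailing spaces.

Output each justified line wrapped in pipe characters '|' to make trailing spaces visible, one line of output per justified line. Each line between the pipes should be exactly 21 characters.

Line 1: ['keyboard', 'six', 'angry'] (min_width=18, slack=3)
Line 2: ['old', 'yellow', 'frog', 'if'] (min_width=18, slack=3)
Line 3: ['two', 'of', 'run', 'be'] (min_width=13, slack=8)
Line 4: ['festival', 'cold', 'that'] (min_width=18, slack=3)
Line 5: ['top', 'house', 'content'] (min_width=17, slack=4)
Line 6: ['blackboard'] (min_width=10, slack=11)

Answer: |keyboard   six  angry|
|old  yellow  frog  if|
|two    of    run   be|
|festival   cold  that|
|top   house   content|
|blackboard           |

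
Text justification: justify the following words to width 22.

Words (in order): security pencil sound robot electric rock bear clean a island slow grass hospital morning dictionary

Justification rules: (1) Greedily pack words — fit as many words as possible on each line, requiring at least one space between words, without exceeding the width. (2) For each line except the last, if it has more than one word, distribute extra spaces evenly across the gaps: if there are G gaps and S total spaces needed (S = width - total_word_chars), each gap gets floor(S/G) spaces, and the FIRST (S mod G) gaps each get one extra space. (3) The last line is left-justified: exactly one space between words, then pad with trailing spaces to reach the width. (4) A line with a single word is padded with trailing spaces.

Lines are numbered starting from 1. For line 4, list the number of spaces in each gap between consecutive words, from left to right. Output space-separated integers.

Answer: 3 2

Derivation:
Line 1: ['security', 'pencil', 'sound'] (min_width=21, slack=1)
Line 2: ['robot', 'electric', 'rock'] (min_width=19, slack=3)
Line 3: ['bear', 'clean', 'a', 'island'] (min_width=19, slack=3)
Line 4: ['slow', 'grass', 'hospital'] (min_width=19, slack=3)
Line 5: ['morning', 'dictionary'] (min_width=18, slack=4)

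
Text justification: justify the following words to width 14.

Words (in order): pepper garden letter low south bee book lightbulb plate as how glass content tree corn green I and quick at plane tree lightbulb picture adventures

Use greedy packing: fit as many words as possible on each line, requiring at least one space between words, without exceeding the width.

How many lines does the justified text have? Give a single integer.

Answer: 12

Derivation:
Line 1: ['pepper', 'garden'] (min_width=13, slack=1)
Line 2: ['letter', 'low'] (min_width=10, slack=4)
Line 3: ['south', 'bee', 'book'] (min_width=14, slack=0)
Line 4: ['lightbulb'] (min_width=9, slack=5)
Line 5: ['plate', 'as', 'how'] (min_width=12, slack=2)
Line 6: ['glass', 'content'] (min_width=13, slack=1)
Line 7: ['tree', 'corn'] (min_width=9, slack=5)
Line 8: ['green', 'I', 'and'] (min_width=11, slack=3)
Line 9: ['quick', 'at', 'plane'] (min_width=14, slack=0)
Line 10: ['tree', 'lightbulb'] (min_width=14, slack=0)
Line 11: ['picture'] (min_width=7, slack=7)
Line 12: ['adventures'] (min_width=10, slack=4)
Total lines: 12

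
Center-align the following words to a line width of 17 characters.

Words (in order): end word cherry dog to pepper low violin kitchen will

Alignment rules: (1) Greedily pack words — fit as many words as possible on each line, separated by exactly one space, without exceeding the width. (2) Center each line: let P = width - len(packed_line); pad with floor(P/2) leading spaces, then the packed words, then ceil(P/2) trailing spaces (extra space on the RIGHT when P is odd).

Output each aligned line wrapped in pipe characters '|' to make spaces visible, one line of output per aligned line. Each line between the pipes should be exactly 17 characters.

Line 1: ['end', 'word', 'cherry'] (min_width=15, slack=2)
Line 2: ['dog', 'to', 'pepper', 'low'] (min_width=17, slack=0)
Line 3: ['violin', 'kitchen'] (min_width=14, slack=3)
Line 4: ['will'] (min_width=4, slack=13)

Answer: | end word cherry |
|dog to pepper low|
| violin kitchen  |
|      will       |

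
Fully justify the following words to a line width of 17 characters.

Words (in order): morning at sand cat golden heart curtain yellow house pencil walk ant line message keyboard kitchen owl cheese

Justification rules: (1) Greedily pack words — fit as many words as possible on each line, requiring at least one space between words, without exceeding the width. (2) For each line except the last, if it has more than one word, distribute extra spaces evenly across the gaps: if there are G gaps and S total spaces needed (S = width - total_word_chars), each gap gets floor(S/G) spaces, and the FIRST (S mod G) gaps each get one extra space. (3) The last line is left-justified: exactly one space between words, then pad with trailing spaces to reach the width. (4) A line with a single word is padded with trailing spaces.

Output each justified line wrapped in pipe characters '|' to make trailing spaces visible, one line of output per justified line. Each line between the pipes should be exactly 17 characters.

Line 1: ['morning', 'at', 'sand'] (min_width=15, slack=2)
Line 2: ['cat', 'golden', 'heart'] (min_width=16, slack=1)
Line 3: ['curtain', 'yellow'] (min_width=14, slack=3)
Line 4: ['house', 'pencil', 'walk'] (min_width=17, slack=0)
Line 5: ['ant', 'line', 'message'] (min_width=16, slack=1)
Line 6: ['keyboard', 'kitchen'] (min_width=16, slack=1)
Line 7: ['owl', 'cheese'] (min_width=10, slack=7)

Answer: |morning  at  sand|
|cat  golden heart|
|curtain    yellow|
|house pencil walk|
|ant  line message|
|keyboard  kitchen|
|owl cheese       |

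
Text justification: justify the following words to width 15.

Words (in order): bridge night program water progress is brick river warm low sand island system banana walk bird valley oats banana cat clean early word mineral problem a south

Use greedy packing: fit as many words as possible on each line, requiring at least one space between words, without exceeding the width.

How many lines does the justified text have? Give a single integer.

Answer: 12

Derivation:
Line 1: ['bridge', 'night'] (min_width=12, slack=3)
Line 2: ['program', 'water'] (min_width=13, slack=2)
Line 3: ['progress', 'is'] (min_width=11, slack=4)
Line 4: ['brick', 'river'] (min_width=11, slack=4)
Line 5: ['warm', 'low', 'sand'] (min_width=13, slack=2)
Line 6: ['island', 'system'] (min_width=13, slack=2)
Line 7: ['banana', 'walk'] (min_width=11, slack=4)
Line 8: ['bird', 'valley'] (min_width=11, slack=4)
Line 9: ['oats', 'banana', 'cat'] (min_width=15, slack=0)
Line 10: ['clean', 'early'] (min_width=11, slack=4)
Line 11: ['word', 'mineral'] (min_width=12, slack=3)
Line 12: ['problem', 'a', 'south'] (min_width=15, slack=0)
Total lines: 12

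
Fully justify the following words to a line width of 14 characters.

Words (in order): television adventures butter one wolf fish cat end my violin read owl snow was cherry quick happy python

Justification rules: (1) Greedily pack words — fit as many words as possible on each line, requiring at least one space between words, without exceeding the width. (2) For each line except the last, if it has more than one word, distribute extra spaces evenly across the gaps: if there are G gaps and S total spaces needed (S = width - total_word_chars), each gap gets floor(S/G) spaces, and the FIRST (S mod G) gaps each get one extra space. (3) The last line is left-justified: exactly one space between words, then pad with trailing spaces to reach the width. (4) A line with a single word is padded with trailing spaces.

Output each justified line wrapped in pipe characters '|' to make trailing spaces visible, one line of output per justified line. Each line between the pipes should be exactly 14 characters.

Line 1: ['television'] (min_width=10, slack=4)
Line 2: ['adventures'] (min_width=10, slack=4)
Line 3: ['butter', 'one'] (min_width=10, slack=4)
Line 4: ['wolf', 'fish', 'cat'] (min_width=13, slack=1)
Line 5: ['end', 'my', 'violin'] (min_width=13, slack=1)
Line 6: ['read', 'owl', 'snow'] (min_width=13, slack=1)
Line 7: ['was', 'cherry'] (min_width=10, slack=4)
Line 8: ['quick', 'happy'] (min_width=11, slack=3)
Line 9: ['python'] (min_width=6, slack=8)

Answer: |television    |
|adventures    |
|butter     one|
|wolf  fish cat|
|end  my violin|
|read  owl snow|
|was     cherry|
|quick    happy|
|python        |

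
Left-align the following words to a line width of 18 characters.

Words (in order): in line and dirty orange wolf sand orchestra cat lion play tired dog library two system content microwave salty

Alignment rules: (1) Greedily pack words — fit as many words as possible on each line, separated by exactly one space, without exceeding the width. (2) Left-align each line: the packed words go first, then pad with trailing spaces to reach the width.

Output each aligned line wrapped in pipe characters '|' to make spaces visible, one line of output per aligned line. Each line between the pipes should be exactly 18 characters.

Line 1: ['in', 'line', 'and', 'dirty'] (min_width=17, slack=1)
Line 2: ['orange', 'wolf', 'sand'] (min_width=16, slack=2)
Line 3: ['orchestra', 'cat', 'lion'] (min_width=18, slack=0)
Line 4: ['play', 'tired', 'dog'] (min_width=14, slack=4)
Line 5: ['library', 'two', 'system'] (min_width=18, slack=0)
Line 6: ['content', 'microwave'] (min_width=17, slack=1)
Line 7: ['salty'] (min_width=5, slack=13)

Answer: |in line and dirty |
|orange wolf sand  |
|orchestra cat lion|
|play tired dog    |
|library two system|
|content microwave |
|salty             |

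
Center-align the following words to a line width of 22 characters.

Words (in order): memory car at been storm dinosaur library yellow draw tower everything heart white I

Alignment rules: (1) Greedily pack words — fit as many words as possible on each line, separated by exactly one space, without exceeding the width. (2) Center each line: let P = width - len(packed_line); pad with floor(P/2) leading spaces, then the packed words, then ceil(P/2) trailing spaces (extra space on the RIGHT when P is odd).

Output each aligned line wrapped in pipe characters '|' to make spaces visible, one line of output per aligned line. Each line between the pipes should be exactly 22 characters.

Line 1: ['memory', 'car', 'at', 'been'] (min_width=18, slack=4)
Line 2: ['storm', 'dinosaur', 'library'] (min_width=22, slack=0)
Line 3: ['yellow', 'draw', 'tower'] (min_width=17, slack=5)
Line 4: ['everything', 'heart', 'white'] (min_width=22, slack=0)
Line 5: ['I'] (min_width=1, slack=21)

Answer: |  memory car at been  |
|storm dinosaur library|
|  yellow draw tower   |
|everything heart white|
|          I           |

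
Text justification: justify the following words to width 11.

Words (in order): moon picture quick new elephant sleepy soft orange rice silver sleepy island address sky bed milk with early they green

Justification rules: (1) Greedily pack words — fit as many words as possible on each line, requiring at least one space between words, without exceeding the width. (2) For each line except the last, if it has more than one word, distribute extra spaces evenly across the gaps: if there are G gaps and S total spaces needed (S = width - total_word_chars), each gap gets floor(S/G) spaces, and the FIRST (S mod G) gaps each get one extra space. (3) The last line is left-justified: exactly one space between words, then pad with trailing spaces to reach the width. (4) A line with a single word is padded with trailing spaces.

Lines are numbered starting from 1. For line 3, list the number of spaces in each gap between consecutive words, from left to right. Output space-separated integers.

Line 1: ['moon'] (min_width=4, slack=7)
Line 2: ['picture'] (min_width=7, slack=4)
Line 3: ['quick', 'new'] (min_width=9, slack=2)
Line 4: ['elephant'] (min_width=8, slack=3)
Line 5: ['sleepy', 'soft'] (min_width=11, slack=0)
Line 6: ['orange', 'rice'] (min_width=11, slack=0)
Line 7: ['silver'] (min_width=6, slack=5)
Line 8: ['sleepy'] (min_width=6, slack=5)
Line 9: ['island'] (min_width=6, slack=5)
Line 10: ['address', 'sky'] (min_width=11, slack=0)
Line 11: ['bed', 'milk'] (min_width=8, slack=3)
Line 12: ['with', 'early'] (min_width=10, slack=1)
Line 13: ['they', 'green'] (min_width=10, slack=1)

Answer: 3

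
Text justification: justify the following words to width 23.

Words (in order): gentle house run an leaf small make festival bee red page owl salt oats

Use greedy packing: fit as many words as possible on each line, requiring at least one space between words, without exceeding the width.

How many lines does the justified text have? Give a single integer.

Line 1: ['gentle', 'house', 'run', 'an'] (min_width=19, slack=4)
Line 2: ['leaf', 'small', 'make'] (min_width=15, slack=8)
Line 3: ['festival', 'bee', 'red', 'page'] (min_width=21, slack=2)
Line 4: ['owl', 'salt', 'oats'] (min_width=13, slack=10)
Total lines: 4

Answer: 4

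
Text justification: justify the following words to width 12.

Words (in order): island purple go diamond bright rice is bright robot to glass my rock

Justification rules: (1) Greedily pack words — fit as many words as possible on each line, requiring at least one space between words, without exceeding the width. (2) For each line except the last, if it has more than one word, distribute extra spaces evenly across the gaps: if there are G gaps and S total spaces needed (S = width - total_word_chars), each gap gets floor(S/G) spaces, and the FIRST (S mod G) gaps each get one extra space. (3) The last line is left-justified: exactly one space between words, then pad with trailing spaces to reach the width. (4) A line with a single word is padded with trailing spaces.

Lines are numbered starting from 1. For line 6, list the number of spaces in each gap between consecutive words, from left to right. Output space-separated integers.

Line 1: ['island'] (min_width=6, slack=6)
Line 2: ['purple', 'go'] (min_width=9, slack=3)
Line 3: ['diamond'] (min_width=7, slack=5)
Line 4: ['bright', 'rice'] (min_width=11, slack=1)
Line 5: ['is', 'bright'] (min_width=9, slack=3)
Line 6: ['robot', 'to'] (min_width=8, slack=4)
Line 7: ['glass', 'my'] (min_width=8, slack=4)
Line 8: ['rock'] (min_width=4, slack=8)

Answer: 5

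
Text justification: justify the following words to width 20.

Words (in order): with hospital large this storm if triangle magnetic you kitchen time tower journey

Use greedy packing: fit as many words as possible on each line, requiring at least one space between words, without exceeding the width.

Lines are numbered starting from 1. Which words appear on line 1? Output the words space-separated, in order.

Answer: with hospital large

Derivation:
Line 1: ['with', 'hospital', 'large'] (min_width=19, slack=1)
Line 2: ['this', 'storm', 'if'] (min_width=13, slack=7)
Line 3: ['triangle', 'magnetic'] (min_width=17, slack=3)
Line 4: ['you', 'kitchen', 'time'] (min_width=16, slack=4)
Line 5: ['tower', 'journey'] (min_width=13, slack=7)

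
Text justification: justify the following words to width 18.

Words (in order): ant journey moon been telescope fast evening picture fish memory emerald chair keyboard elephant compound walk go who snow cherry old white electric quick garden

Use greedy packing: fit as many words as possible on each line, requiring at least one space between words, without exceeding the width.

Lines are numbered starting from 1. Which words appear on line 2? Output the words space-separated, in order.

Line 1: ['ant', 'journey', 'moon'] (min_width=16, slack=2)
Line 2: ['been', 'telescope'] (min_width=14, slack=4)
Line 3: ['fast', 'evening'] (min_width=12, slack=6)
Line 4: ['picture', 'fish'] (min_width=12, slack=6)
Line 5: ['memory', 'emerald'] (min_width=14, slack=4)
Line 6: ['chair', 'keyboard'] (min_width=14, slack=4)
Line 7: ['elephant', 'compound'] (min_width=17, slack=1)
Line 8: ['walk', 'go', 'who', 'snow'] (min_width=16, slack=2)
Line 9: ['cherry', 'old', 'white'] (min_width=16, slack=2)
Line 10: ['electric', 'quick'] (min_width=14, slack=4)
Line 11: ['garden'] (min_width=6, slack=12)

Answer: been telescope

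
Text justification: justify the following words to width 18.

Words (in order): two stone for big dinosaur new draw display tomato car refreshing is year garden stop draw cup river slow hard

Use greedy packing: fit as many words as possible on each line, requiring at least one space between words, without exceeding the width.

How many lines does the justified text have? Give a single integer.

Answer: 7

Derivation:
Line 1: ['two', 'stone', 'for', 'big'] (min_width=17, slack=1)
Line 2: ['dinosaur', 'new', 'draw'] (min_width=17, slack=1)
Line 3: ['display', 'tomato', 'car'] (min_width=18, slack=0)
Line 4: ['refreshing', 'is', 'year'] (min_width=18, slack=0)
Line 5: ['garden', 'stop', 'draw'] (min_width=16, slack=2)
Line 6: ['cup', 'river', 'slow'] (min_width=14, slack=4)
Line 7: ['hard'] (min_width=4, slack=14)
Total lines: 7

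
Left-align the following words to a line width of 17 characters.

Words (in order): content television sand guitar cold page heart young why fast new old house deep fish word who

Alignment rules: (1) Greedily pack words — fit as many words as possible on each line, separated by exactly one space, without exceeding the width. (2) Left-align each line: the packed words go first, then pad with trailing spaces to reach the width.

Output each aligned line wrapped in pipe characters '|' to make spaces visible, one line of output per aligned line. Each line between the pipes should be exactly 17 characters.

Answer: |content          |
|television sand  |
|guitar cold page |
|heart young why  |
|fast new old     |
|house deep fish  |
|word who         |

Derivation:
Line 1: ['content'] (min_width=7, slack=10)
Line 2: ['television', 'sand'] (min_width=15, slack=2)
Line 3: ['guitar', 'cold', 'page'] (min_width=16, slack=1)
Line 4: ['heart', 'young', 'why'] (min_width=15, slack=2)
Line 5: ['fast', 'new', 'old'] (min_width=12, slack=5)
Line 6: ['house', 'deep', 'fish'] (min_width=15, slack=2)
Line 7: ['word', 'who'] (min_width=8, slack=9)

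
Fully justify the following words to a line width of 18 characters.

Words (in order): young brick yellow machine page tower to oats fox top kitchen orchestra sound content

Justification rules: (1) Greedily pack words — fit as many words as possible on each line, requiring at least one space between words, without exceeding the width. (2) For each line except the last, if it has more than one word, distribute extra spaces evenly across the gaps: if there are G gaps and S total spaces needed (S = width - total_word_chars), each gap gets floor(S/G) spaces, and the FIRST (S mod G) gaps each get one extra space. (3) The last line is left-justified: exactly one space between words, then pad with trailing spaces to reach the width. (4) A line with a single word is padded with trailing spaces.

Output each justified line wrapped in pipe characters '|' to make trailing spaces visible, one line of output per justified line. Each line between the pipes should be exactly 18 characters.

Answer: |young brick yellow|
|machine page tower|
|to  oats  fox  top|
|kitchen  orchestra|
|sound content     |

Derivation:
Line 1: ['young', 'brick', 'yellow'] (min_width=18, slack=0)
Line 2: ['machine', 'page', 'tower'] (min_width=18, slack=0)
Line 3: ['to', 'oats', 'fox', 'top'] (min_width=15, slack=3)
Line 4: ['kitchen', 'orchestra'] (min_width=17, slack=1)
Line 5: ['sound', 'content'] (min_width=13, slack=5)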